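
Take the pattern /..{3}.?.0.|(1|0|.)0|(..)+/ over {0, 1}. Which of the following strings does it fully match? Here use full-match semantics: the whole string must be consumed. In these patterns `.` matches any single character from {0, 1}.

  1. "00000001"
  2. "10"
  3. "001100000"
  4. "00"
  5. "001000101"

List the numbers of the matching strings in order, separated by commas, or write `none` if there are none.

1, 2, 4

1 → match
2 → match
3 → no match
4 → match
5 → no match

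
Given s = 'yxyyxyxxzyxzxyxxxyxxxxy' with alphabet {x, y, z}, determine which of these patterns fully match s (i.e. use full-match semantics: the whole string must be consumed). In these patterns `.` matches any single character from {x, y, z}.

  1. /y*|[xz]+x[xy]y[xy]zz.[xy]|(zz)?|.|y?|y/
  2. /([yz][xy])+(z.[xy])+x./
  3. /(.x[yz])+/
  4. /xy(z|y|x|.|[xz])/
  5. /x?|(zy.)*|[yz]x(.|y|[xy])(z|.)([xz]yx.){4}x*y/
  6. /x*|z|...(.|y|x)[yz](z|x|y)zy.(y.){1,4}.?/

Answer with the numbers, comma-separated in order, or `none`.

5

1 → no match
2 → no match
3 → no match
4 → no match — must start with 'xy'
5 → match
6 → no match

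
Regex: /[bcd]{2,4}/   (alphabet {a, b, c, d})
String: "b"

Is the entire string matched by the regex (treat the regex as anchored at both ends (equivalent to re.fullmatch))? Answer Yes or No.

No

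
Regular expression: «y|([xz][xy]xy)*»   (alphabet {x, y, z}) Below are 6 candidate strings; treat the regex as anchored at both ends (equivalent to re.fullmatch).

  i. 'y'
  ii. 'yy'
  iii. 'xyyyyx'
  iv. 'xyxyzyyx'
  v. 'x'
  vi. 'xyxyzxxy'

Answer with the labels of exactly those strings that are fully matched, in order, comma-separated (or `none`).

i → match
ii → no match
iii → no match
iv → no match
v → no match
vi → match

i, vi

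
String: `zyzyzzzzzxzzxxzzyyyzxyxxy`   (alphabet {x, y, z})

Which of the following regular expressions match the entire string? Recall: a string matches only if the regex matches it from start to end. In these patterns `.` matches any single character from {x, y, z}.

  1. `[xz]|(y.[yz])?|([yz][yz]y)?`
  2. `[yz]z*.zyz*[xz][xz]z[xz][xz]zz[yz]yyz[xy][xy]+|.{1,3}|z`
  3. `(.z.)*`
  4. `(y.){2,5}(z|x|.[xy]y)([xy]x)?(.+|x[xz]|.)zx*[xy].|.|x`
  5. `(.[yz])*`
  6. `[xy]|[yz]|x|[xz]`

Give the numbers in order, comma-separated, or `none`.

2

1 → no match
2 → match
3 → no match
4 → no match
5 → no match
6 → no match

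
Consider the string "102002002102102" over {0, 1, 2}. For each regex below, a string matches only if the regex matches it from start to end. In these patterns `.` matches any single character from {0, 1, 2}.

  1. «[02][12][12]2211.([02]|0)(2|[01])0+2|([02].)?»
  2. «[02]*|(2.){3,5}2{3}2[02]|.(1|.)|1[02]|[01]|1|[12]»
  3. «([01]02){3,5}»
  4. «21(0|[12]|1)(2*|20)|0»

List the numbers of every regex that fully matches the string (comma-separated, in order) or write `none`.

1 → no match
2 → no match
3 → match
4 → no match

3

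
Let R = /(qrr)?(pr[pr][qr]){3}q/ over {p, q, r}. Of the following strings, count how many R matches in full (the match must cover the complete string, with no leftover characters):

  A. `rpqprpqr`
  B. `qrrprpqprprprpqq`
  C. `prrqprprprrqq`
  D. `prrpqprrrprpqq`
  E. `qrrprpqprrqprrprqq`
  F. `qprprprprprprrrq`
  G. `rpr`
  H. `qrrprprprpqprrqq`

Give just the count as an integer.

A. `rpqprpqr` → no match — must end with `q`
B → match
C → match
D → no match
E → no match
F → no match
G. `rpr` → no match — must end with `q`
H → match
Total matched: 3

3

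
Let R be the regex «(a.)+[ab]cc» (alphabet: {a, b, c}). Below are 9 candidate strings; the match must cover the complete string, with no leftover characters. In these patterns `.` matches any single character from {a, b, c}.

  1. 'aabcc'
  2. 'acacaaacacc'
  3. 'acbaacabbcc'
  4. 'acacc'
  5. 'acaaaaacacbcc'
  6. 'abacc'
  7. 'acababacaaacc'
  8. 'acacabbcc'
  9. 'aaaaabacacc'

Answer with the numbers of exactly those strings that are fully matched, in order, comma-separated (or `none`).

1, 2, 4, 5, 6, 7, 8, 9

1 → match
2 → match
3 → no match
4 → match
5 → match
6 → match
7 → match
8 → match
9 → match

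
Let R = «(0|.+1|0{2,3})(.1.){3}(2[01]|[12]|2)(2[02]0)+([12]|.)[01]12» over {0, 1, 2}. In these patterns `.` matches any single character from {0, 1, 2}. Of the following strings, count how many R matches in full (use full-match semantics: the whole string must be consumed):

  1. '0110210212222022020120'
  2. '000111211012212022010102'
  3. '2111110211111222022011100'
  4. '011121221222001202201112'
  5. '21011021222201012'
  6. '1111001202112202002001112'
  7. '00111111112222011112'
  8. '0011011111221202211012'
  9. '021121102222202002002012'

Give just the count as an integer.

1 → no match — must end with '12'
2 → no match — must end with '12'
3 → no match — must end with '12'
4 → no match
5 → no match
6 → no match
7 → no match
8 → no match
9 → no match
Total matched: 0

0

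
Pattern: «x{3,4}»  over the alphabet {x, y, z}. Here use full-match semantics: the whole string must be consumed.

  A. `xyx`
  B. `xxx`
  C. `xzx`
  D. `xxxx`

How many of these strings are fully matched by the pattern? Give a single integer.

2

A. `xyx` → no match
B. `xxx` → match
C. `xzx` → no match
D. `xxxx` → match
Total matched: 2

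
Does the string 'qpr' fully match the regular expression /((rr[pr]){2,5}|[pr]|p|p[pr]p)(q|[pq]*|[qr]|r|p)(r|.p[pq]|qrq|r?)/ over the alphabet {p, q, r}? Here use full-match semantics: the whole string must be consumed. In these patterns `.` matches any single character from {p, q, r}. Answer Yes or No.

No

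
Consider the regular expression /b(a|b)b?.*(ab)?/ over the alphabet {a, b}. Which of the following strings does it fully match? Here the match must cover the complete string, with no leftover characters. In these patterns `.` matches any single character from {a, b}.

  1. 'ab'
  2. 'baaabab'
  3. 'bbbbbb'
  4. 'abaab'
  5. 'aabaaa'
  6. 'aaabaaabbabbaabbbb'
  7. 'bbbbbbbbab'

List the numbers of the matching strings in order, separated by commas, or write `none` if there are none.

1 → no match — must start with 'b'
2 → match
3 → match
4 → no match — must start with 'b'
5 → no match — must start with 'b'
6 → no match — must start with 'b'
7 → match

2, 3, 7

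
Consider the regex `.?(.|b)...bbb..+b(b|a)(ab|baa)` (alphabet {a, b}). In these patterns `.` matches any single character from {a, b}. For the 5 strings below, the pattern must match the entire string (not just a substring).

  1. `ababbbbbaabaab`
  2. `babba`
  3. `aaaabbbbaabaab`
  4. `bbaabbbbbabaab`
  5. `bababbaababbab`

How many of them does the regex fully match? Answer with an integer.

3

1 → match
2. `babba` → no match
3 → match
4 → match
5 → no match
Total matched: 3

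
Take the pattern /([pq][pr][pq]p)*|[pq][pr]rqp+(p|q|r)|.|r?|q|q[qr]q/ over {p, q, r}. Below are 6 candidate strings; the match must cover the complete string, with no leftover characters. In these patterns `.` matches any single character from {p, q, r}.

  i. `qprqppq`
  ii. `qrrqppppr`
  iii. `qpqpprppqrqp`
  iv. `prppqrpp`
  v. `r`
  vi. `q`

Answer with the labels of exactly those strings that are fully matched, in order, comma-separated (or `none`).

i. `qprqppq` → match
ii. `qrrqppppr` → match
iii. `qpqpprppqrqp` → match
iv. `prppqrpp` → match
v. `r` → match
vi. `q` → match

i, ii, iii, iv, v, vi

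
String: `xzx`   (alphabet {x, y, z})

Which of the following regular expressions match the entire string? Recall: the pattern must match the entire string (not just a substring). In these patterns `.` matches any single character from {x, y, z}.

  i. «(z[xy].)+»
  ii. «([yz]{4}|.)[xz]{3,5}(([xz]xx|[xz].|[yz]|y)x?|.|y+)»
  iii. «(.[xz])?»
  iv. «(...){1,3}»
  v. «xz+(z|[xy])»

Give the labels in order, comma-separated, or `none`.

i → no match — must start with `z`
ii → no match
iii → no match
iv → match
v → match

iv, v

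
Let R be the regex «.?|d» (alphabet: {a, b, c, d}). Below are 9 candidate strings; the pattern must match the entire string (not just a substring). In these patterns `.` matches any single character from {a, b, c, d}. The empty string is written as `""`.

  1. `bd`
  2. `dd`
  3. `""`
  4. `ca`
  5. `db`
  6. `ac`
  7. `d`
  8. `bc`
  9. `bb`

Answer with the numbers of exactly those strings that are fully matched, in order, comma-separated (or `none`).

1. `bd` → no match
2. `dd` → no match
3. `""` → match
4. `ca` → no match
5. `db` → no match
6. `ac` → no match
7. `d` → match
8. `bc` → no match
9. `bb` → no match

3, 7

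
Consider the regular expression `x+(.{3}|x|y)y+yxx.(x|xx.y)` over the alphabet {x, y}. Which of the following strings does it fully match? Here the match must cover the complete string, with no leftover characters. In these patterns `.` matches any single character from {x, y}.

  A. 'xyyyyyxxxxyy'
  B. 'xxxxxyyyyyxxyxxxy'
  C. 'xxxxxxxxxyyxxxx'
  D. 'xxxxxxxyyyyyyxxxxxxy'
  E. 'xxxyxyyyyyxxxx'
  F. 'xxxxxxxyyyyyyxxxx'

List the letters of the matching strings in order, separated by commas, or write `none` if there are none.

A → no match
B → match
C → match
D → match
E → match
F → match

B, C, D, E, F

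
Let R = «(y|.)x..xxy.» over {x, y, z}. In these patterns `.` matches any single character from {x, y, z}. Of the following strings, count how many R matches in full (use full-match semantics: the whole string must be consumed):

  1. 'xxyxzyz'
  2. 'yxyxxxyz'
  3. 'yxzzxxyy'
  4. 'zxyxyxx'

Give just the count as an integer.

2

1 → no match
2 → match
3 → match
4 → no match
Total matched: 2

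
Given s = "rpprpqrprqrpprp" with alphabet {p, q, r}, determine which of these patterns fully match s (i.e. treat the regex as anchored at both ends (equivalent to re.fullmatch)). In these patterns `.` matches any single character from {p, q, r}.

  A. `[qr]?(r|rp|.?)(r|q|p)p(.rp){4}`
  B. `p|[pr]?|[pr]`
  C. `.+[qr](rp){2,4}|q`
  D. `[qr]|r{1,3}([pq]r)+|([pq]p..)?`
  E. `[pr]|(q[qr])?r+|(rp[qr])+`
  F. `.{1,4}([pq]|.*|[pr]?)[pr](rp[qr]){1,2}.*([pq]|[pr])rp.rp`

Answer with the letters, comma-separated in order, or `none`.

A → no match
B → no match
C → no match
D → no match
E → no match
F → match

F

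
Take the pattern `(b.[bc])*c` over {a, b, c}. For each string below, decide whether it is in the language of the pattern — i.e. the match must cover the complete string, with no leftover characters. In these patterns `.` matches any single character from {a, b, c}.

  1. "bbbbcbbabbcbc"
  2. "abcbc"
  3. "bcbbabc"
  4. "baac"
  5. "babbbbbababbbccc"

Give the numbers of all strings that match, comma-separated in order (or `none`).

1, 3

1 → match
2. "abcbc" → no match
3. "bcbbabc" → match
4. "baac" → no match
5 → no match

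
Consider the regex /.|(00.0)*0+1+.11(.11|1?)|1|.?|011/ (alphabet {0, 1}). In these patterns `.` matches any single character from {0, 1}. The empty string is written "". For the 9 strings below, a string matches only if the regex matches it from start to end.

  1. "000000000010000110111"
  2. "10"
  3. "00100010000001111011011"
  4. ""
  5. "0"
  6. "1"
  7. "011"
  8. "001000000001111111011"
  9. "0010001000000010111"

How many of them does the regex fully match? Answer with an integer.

1 → match
2 → no match
3 → match
4 → match
5 → match
6 → match
7 → match
8 → match
9 → match
Total matched: 8

8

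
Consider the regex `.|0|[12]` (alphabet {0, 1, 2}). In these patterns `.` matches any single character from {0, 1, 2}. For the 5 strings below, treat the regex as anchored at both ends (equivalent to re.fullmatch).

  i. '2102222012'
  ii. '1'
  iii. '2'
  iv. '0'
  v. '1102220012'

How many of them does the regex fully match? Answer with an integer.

i → no match
ii → match
iii → match
iv → match
v → no match
Total matched: 3

3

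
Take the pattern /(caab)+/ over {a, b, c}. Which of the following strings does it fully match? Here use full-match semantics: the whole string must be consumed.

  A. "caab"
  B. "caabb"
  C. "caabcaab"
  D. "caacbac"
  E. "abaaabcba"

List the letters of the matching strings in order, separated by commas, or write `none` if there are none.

A → match
B → no match — must end with "caab"
C → match
D → no match — must start with "caab"
E → no match — must start with "caab"

A, C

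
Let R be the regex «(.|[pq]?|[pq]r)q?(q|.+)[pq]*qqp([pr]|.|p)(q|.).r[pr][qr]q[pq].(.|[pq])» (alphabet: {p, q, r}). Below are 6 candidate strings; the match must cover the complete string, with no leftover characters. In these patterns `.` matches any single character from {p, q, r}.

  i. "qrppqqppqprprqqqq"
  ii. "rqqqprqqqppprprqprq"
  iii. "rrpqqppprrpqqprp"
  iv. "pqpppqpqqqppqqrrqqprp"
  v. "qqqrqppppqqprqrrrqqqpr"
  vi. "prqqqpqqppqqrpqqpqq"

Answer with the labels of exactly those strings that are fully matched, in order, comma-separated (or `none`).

i → match
ii → no match
iii → match
iv → match
v → match
vi → match

i, iii, iv, v, vi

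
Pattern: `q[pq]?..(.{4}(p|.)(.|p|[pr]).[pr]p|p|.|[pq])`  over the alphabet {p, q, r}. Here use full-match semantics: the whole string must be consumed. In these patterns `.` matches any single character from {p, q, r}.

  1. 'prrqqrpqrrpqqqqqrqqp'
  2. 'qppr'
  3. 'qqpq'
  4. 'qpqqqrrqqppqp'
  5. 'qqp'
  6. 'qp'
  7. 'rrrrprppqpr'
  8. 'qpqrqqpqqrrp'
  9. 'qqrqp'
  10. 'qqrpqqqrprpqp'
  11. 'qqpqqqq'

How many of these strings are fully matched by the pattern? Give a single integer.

1 → no match — must start with 'q'
2. 'qppr' → match
3. 'qqpq' → match
4 → no match
5. 'qqp' → no match
6. 'qp' → no match
7. 'rrrrprppqpr' → no match — must start with 'q'
8. 'qpqrqqpqqrrp' → match
9. 'qqrqp' → match
10 → no match
11. 'qqpqqqq' → no match
Total matched: 4

4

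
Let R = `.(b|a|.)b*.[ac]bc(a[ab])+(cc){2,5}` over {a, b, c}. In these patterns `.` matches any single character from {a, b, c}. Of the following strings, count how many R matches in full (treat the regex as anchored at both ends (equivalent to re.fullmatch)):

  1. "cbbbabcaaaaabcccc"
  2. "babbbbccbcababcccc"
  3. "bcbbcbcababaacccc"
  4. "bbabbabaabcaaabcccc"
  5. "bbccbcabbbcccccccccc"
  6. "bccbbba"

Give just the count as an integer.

1 → match
2 → match
3 → match
4 → no match
5 → no match
6 → no match — must end with "cc"
Total matched: 3

3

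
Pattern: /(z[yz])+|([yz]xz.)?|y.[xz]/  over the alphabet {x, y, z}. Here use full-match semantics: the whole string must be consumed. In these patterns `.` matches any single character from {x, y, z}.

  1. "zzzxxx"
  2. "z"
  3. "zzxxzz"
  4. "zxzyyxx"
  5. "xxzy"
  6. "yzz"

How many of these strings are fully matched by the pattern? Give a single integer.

1

1 → no match
2 → no match
3 → no match
4 → no match
5 → no match
6 → match
Total matched: 1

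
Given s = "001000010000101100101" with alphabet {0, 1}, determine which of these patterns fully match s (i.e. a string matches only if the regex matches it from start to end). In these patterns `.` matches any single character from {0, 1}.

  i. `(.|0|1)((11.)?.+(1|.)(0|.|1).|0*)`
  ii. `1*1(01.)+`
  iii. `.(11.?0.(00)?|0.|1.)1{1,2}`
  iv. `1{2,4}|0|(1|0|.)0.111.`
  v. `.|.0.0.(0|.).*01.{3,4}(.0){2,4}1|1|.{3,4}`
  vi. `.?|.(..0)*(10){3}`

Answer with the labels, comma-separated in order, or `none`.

i, v

i → match
ii → no match
iii → no match
iv → no match
v → match
vi → no match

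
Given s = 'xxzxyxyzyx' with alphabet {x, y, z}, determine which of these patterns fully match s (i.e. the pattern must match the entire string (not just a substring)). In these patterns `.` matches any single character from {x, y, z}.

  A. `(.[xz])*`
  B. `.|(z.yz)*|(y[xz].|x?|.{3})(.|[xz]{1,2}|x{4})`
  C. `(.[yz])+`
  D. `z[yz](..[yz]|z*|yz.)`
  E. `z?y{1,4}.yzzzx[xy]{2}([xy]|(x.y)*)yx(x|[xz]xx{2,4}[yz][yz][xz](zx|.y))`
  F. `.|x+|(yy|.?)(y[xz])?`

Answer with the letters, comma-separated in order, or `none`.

A

A → match
B → no match
C → no match
D → no match — must start with 'z'
E → no match
F → no match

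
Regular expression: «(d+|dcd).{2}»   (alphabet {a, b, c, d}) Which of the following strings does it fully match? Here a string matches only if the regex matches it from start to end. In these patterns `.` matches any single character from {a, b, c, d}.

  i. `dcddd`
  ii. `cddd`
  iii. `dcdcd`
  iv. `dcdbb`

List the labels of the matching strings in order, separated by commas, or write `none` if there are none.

i → match
ii → no match
iii → match
iv → match

i, iii, iv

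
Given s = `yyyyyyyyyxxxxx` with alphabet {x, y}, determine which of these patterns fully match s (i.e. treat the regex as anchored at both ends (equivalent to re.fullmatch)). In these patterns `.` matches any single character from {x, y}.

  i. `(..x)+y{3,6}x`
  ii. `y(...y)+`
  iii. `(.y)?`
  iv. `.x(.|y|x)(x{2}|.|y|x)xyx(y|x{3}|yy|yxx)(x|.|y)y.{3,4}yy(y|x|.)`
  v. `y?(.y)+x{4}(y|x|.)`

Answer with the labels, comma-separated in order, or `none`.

i → no match — must end with `yx`
ii → no match — must end with `y`
iii → no match
iv → no match
v → match

v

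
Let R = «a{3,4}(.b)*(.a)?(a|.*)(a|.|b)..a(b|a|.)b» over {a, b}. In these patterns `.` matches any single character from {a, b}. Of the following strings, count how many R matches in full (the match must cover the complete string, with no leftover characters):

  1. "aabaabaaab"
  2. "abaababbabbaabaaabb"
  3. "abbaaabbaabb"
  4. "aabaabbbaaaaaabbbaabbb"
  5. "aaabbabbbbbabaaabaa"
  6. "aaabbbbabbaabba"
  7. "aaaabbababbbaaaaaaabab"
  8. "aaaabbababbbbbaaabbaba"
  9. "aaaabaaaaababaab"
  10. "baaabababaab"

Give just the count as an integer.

1

1 → no match
2 → no match
3 → no match
4 → no match
5 → no match — must end with "b"
6 → no match — must end with "b"
7 → no match
8 → no match — must end with "b"
9 → match
10 → no match — must start with "a"
Total matched: 1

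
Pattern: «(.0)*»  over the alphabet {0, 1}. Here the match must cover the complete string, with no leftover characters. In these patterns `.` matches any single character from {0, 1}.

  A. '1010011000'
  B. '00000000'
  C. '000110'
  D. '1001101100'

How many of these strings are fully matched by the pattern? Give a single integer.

A. '1010011000' → no match
B. '00000000' → match
C. '000110' → no match
D. '1001101100' → no match
Total matched: 1

1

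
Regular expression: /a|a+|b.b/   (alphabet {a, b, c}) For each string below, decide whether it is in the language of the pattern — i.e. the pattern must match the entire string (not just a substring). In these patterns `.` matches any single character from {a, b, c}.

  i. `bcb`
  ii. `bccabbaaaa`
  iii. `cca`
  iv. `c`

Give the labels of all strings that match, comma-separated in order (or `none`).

i

i. `bcb` → match
ii. `bccabbaaaa` → no match
iii. `cca` → no match
iv. `c` → no match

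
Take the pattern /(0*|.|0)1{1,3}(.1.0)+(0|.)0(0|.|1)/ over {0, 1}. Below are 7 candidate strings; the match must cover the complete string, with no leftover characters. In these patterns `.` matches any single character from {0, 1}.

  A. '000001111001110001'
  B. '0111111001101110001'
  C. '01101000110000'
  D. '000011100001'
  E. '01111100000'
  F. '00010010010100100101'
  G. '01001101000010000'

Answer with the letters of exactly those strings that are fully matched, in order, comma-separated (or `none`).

A → match
B → match
C → match
D → match
E → match
F → no match
G → no match

A, B, C, D, E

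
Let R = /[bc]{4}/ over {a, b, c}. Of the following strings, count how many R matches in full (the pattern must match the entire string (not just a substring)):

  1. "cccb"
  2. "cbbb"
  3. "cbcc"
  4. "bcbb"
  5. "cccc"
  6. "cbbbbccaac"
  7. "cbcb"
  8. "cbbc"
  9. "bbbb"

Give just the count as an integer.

8

1 → match
2 → match
3 → match
4 → match
5 → match
6 → no match
7 → match
8 → match
9 → match
Total matched: 8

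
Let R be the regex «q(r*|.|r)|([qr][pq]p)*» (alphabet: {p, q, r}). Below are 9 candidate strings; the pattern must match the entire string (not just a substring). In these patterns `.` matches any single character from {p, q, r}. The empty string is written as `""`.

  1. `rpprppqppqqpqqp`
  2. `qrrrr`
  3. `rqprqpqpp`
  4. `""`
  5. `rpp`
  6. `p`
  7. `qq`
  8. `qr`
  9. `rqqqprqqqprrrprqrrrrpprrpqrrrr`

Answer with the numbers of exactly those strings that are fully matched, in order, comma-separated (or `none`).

1, 2, 3, 4, 5, 7, 8

1 → match
2 → match
3 → match
4 → match
5 → match
6 → no match
7 → match
8 → match
9 → no match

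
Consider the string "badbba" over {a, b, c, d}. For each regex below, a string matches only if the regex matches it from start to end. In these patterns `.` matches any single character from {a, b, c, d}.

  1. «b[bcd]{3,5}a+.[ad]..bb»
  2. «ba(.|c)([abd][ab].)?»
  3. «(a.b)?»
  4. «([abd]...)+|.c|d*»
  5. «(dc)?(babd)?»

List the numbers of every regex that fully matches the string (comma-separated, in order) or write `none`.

1 → no match — must end with "bb"
2 → match
3 → no match
4 → no match
5 → no match

2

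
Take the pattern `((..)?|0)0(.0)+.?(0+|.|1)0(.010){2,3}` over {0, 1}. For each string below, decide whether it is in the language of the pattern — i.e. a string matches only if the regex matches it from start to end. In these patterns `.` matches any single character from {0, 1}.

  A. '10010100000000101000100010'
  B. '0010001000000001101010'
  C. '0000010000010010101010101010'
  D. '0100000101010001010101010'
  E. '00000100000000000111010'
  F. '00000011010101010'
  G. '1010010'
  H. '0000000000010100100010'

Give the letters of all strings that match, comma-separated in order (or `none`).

A, C, D, F

A → match
B → no match
C → match
D → match
E → no match
F → match
G → no match
H → no match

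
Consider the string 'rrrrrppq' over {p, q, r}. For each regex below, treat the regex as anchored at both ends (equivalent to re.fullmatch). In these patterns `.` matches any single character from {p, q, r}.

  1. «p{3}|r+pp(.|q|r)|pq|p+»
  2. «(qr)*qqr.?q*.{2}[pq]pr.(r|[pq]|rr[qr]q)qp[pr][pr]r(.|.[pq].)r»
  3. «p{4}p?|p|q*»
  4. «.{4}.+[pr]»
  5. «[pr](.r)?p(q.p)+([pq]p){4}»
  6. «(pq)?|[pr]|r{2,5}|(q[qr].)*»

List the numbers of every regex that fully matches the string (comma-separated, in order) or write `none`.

1 → match
2 → no match — must end with 'r'
3 → no match
4 → no match
5 → no match — must end with 'p'
6 → no match

1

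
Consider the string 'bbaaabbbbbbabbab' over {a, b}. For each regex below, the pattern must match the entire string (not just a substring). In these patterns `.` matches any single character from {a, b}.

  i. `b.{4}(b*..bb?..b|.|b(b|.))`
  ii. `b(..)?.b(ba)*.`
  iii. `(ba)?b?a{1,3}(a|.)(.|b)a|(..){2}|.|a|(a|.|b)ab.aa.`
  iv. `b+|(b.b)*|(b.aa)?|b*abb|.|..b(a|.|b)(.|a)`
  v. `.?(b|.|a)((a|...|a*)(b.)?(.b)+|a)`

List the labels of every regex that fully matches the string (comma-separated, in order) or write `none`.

i → match
ii → no match
iii → no match
iv → no match
v → no match

i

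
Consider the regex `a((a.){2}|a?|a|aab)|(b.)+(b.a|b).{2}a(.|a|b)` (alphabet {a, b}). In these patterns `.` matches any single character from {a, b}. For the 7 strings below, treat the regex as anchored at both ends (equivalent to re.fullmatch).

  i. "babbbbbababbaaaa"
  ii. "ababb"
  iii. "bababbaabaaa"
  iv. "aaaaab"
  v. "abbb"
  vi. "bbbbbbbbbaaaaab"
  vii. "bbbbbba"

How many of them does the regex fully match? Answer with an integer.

1

i → no match
ii. "ababb" → no match
iii. "bababbaabaaa" → no match
iv. "aaaaab" → no match
v. "abbb" → no match
vi → match
vii. "bbbbbba" → no match
Total matched: 1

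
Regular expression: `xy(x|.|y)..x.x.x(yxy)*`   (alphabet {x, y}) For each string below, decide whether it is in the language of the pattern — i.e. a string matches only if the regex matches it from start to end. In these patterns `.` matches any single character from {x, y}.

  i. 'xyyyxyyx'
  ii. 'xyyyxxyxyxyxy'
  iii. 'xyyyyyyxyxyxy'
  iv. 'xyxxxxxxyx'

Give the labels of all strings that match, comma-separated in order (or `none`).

ii, iv

i → no match
ii → match
iii → no match
iv → match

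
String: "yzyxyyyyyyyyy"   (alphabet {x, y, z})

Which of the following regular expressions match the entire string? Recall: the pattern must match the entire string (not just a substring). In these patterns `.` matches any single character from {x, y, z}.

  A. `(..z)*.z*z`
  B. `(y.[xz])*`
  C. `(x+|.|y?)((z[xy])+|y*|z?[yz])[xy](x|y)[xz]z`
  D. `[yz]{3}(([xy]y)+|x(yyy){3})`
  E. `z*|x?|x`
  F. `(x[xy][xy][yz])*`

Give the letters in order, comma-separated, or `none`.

A → no match — must end with "z"
B → no match
C → no match — must end with "z"
D → match
E → no match
F → no match

D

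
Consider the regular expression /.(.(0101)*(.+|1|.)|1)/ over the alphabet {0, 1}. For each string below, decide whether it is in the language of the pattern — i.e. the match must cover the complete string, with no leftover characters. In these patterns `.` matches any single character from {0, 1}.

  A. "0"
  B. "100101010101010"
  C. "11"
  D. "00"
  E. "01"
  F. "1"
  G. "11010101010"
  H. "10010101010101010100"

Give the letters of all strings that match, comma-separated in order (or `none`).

A → no match
B → match
C → match
D → no match
E → match
F → no match
G → match
H → match

B, C, E, G, H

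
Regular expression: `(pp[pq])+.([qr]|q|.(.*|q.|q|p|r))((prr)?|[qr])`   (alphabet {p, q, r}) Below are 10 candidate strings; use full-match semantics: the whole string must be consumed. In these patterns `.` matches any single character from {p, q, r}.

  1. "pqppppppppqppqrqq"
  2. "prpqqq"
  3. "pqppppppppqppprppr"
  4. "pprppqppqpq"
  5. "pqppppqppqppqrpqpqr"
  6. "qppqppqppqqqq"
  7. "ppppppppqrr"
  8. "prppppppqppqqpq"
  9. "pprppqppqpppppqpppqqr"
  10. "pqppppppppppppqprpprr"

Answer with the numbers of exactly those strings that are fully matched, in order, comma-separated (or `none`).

7

1 → no match — must start with "pp"
2 → no match — must start with "pp"
3 → no match — must start with "pp"
4 → no match
5 → no match — must start with "pp"
6 → no match — must start with "pp"
7 → match
8 → no match — must start with "pp"
9 → no match
10 → no match — must start with "pp"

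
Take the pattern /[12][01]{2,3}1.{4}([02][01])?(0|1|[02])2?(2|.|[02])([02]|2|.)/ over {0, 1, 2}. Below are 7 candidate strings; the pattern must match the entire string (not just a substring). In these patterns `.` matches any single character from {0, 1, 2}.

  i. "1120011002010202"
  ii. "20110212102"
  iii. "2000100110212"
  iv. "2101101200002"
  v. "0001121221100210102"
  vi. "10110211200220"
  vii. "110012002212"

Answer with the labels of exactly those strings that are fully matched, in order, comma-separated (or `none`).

ii, iii, iv, vi, vii

i → no match
ii. "20110212102" → match
iii → match
iv → match
v → no match
vi → match
vii. "110012002212" → match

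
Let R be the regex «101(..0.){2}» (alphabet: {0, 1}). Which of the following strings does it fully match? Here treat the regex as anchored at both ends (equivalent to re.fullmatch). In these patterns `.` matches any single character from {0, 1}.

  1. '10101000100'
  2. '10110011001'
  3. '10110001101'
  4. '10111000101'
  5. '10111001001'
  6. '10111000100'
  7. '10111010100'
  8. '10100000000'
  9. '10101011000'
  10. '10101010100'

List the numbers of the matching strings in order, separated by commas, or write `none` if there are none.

1 → match
2 → match
3 → match
4 → match
5 → match
6 → match
7 → match
8 → match
9 → match
10 → match

1, 2, 3, 4, 5, 6, 7, 8, 9, 10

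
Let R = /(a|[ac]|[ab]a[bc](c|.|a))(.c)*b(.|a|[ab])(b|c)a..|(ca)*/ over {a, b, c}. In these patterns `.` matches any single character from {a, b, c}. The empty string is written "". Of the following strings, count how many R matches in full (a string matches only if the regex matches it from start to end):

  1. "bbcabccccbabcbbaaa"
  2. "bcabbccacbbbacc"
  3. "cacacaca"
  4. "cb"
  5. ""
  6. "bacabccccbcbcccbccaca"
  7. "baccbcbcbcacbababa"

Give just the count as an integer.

3

1 → no match
2 → no match
3 → match
4 → no match
5 → match
6 → no match
7 → match
Total matched: 3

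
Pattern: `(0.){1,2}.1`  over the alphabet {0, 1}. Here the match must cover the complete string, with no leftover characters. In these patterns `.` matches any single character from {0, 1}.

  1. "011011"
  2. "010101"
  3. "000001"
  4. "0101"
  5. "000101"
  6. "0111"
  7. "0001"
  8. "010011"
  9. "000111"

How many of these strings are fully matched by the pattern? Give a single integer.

1 → no match
2 → match
3 → match
4 → match
5 → match
6 → match
7 → match
8 → match
9 → match
Total matched: 8

8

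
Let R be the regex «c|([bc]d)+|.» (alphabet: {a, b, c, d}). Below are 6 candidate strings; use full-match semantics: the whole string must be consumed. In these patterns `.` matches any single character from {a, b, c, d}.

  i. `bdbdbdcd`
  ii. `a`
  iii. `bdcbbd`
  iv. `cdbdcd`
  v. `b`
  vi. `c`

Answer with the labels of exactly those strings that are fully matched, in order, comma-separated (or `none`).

i. `bdbdbdcd` → match
ii. `a` → match
iii. `bdcbbd` → no match
iv. `cdbdcd` → match
v. `b` → match
vi. `c` → match

i, ii, iv, v, vi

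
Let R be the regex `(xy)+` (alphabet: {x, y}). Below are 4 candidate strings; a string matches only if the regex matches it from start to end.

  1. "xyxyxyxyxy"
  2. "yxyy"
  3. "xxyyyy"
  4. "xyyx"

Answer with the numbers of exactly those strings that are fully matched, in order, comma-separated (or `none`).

1 → match
2 → no match — must start with "xy"
3 → no match — must start with "xy"
4 → no match — must end with "xy"

1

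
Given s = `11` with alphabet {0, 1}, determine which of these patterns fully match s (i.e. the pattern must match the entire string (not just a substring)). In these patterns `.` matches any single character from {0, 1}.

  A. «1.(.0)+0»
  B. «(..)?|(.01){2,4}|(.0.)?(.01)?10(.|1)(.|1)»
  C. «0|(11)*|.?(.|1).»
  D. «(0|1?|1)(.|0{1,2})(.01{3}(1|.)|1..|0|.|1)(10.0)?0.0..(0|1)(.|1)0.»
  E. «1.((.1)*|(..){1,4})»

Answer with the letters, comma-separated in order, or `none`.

B, C, E

A → no match — must end with `00`
B → match
C → match
D → no match
E → match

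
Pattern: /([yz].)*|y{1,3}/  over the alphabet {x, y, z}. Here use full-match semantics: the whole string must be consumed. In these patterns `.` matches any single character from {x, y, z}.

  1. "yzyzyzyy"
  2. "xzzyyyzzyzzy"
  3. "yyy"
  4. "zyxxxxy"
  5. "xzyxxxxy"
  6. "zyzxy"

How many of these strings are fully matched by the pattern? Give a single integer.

2

1 → match
2 → no match
3 → match
4 → no match
5 → no match
6 → no match
Total matched: 2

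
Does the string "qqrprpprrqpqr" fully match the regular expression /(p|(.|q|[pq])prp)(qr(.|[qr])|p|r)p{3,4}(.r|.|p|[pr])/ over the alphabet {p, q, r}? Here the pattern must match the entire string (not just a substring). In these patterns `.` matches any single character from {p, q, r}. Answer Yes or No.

No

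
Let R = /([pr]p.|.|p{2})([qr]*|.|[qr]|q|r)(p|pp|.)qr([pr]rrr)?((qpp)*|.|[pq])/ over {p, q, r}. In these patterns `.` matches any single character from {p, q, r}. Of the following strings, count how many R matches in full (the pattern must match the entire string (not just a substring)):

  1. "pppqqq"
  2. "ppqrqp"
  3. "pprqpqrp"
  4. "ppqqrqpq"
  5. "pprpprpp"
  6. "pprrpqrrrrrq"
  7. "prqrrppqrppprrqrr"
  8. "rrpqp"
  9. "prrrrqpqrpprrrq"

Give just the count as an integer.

1 → no match
2 → no match
3 → match
4 → no match
5 → no match
6 → match
7 → no match
8 → no match
9 → no match
Total matched: 2

2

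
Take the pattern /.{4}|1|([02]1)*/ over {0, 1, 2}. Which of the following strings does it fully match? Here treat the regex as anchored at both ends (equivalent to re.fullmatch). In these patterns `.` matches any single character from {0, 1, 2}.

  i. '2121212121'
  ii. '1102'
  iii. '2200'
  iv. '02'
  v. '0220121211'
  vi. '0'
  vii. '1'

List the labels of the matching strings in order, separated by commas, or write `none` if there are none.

i, ii, iii, vii

i. '2121212121' → match
ii. '1102' → match
iii. '2200' → match
iv. '02' → no match
v. '0220121211' → no match
vi. '0' → no match
vii. '1' → match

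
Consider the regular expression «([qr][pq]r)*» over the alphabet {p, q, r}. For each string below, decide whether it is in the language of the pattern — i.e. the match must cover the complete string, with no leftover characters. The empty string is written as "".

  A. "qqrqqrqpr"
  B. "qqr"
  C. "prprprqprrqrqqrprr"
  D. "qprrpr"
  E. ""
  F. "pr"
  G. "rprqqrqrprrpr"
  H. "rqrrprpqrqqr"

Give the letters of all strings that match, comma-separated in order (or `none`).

A. "qqrqqrqpr" → match
B. "qqr" → match
C → no match
D. "qprrpr" → match
E. "" → match
F. "pr" → no match
G → no match
H. "rqrrprpqrqqr" → no match

A, B, D, E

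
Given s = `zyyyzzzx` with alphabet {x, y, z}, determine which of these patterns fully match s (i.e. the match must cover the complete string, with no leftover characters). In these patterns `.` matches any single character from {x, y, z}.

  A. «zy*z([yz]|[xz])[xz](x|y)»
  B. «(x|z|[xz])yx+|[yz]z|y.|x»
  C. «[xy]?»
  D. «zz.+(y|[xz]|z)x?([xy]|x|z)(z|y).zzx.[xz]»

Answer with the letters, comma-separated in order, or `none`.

A → match
B → no match
C → no match
D → no match — must start with `zz`

A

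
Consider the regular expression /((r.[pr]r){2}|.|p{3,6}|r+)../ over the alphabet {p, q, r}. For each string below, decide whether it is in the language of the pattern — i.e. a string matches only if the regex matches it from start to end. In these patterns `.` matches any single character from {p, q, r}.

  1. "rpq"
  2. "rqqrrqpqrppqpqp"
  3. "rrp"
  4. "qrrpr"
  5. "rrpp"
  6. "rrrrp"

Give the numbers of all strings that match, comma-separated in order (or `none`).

1 → match
2 → no match
3 → match
4 → no match
5 → match
6 → match

1, 3, 5, 6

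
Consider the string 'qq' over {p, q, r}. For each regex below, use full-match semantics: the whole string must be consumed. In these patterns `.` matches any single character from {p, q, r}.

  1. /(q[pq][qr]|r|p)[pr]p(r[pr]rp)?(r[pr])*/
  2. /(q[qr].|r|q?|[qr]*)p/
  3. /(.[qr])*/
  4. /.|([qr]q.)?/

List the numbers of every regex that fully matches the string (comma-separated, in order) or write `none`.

1 → no match
2 → no match — must end with 'p'
3 → match
4 → no match

3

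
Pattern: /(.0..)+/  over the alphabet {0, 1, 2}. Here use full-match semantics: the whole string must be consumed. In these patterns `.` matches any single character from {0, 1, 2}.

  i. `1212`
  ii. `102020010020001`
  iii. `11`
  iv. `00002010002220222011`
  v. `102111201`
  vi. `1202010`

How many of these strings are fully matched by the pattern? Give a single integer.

1

i → no match
ii → no match
iii → no match
iv → match
v → no match
vi → no match
Total matched: 1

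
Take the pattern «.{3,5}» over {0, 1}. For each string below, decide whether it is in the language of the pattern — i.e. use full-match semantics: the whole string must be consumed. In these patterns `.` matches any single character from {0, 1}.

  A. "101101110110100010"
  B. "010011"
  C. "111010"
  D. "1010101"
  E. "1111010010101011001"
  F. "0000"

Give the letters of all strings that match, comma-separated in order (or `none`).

F

A → no match
B. "010011" → no match
C. "111010" → no match
D. "1010101" → no match
E → no match
F. "0000" → match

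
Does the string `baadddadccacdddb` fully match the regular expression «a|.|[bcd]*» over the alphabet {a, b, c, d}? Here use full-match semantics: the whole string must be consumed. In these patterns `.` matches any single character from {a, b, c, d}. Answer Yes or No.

No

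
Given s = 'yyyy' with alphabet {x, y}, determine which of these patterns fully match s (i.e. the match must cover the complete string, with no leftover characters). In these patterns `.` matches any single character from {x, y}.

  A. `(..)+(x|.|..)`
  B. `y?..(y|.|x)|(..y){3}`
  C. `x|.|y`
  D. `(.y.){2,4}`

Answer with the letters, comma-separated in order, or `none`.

A, B

A → match
B → match
C → no match
D → no match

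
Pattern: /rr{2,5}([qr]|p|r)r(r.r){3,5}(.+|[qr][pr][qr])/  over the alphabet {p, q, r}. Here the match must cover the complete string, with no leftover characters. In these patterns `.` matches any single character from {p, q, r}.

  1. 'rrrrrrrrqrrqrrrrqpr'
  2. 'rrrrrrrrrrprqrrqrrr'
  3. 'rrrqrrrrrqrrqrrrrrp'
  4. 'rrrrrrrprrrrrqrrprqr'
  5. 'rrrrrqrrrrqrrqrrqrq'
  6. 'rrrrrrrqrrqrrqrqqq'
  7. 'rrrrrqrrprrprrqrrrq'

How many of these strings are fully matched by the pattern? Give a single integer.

5

1 → match
2 → no match
3 → match
4 → match
5 → no match
6 → match
7 → match
Total matched: 5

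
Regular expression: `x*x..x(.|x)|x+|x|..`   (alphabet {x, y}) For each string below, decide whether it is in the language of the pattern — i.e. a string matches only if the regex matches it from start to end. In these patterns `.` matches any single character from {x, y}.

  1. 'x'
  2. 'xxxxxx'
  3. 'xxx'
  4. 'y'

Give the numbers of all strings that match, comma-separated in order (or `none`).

1, 2, 3

1 → match
2 → match
3 → match
4 → no match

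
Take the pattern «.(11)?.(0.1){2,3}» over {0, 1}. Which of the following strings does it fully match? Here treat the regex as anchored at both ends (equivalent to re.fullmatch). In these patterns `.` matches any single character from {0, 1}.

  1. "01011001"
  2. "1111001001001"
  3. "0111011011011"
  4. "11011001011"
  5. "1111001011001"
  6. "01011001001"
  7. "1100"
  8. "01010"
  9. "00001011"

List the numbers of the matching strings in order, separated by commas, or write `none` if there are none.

1, 2, 3, 4, 5, 6, 9

1 → match
2 → match
3 → match
4 → match
5 → match
6 → match
7 → no match — must end with "1"
8 → no match — must end with "1"
9 → match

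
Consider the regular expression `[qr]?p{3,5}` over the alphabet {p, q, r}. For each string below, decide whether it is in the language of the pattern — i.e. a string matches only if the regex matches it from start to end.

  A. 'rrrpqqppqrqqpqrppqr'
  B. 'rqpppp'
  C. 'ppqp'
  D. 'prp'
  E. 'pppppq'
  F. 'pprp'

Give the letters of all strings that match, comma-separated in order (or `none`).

A → no match — must end with 'p'
B → no match
C → no match
D → no match
E → no match — must end with 'p'
F → no match

none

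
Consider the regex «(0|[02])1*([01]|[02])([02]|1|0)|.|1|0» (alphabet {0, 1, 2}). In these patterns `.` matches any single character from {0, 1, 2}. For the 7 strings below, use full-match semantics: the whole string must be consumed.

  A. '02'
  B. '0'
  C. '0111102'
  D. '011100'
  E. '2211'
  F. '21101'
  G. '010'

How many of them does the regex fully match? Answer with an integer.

5

A → no match
B → match
C → match
D → match
E → no match
F → match
G → match
Total matched: 5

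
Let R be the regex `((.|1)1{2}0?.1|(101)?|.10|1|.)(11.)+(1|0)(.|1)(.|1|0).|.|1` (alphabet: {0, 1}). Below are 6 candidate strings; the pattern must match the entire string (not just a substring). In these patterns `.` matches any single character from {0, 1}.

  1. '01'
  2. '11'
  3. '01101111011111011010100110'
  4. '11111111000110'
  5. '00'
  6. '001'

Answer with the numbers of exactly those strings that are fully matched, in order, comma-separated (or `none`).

1. '01' → no match
2. '11' → no match
3 → no match
4 → no match
5. '00' → no match
6. '001' → no match

none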